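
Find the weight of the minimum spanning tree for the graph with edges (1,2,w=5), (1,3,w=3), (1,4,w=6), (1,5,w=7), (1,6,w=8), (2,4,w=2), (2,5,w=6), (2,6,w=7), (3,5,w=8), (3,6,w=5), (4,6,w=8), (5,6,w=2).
17 (MST edges: (1,2,w=5), (1,3,w=3), (2,4,w=2), (3,6,w=5), (5,6,w=2); sum of weights 5 + 3 + 2 + 5 + 2 = 17)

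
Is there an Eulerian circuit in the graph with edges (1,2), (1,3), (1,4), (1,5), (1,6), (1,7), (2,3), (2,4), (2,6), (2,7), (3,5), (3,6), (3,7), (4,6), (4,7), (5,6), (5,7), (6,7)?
No (2 vertices have odd degree: {2, 3}; Eulerian circuit requires 0)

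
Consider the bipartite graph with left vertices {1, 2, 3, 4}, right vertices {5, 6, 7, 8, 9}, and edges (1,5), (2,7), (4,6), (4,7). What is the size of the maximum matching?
3 (matching: (1,5), (2,7), (4,6); upper bound min(|L|,|R|) = min(4,5) = 4)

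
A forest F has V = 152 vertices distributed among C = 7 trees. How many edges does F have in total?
145 (Each of the 7 component trees on V_i vertices has V_i - 1 edges; summing gives V - C = 152 - 7 = 145)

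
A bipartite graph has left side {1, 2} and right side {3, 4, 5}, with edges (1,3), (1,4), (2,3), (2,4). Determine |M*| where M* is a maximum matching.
2 (matching: (1,4), (2,3); upper bound min(|L|,|R|) = min(2,3) = 2)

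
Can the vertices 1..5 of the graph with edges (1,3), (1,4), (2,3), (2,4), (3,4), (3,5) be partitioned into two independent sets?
No (odd cycle of length 3: 3 -> 1 -> 4 -> 3)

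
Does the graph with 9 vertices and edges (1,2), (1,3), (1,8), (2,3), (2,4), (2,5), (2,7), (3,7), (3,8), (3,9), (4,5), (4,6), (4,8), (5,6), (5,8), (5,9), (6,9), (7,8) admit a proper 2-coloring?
No (odd cycle of length 3: 3 -> 1 -> 8 -> 3)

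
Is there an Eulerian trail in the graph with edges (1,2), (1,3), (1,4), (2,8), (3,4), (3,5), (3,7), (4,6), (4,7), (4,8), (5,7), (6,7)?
Yes (the graph is connected and exactly 2 vertices have odd degree: {1, 4}; any Eulerian path must start and end at those)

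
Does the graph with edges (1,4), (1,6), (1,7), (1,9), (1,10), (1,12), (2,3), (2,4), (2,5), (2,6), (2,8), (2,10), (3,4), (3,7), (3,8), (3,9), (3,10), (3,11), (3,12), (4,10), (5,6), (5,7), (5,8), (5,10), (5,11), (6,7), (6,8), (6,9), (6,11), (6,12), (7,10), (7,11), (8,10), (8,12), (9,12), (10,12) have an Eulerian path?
Yes — and in fact it has an Eulerian circuit (the graph is connected and all 12 vertices have even degree)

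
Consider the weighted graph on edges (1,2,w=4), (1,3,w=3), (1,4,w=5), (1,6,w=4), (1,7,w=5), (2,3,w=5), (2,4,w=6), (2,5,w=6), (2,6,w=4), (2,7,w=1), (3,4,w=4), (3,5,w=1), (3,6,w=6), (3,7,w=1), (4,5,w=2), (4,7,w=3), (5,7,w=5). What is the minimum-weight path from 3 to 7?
1 (path: 3 -> 7; weights 1 = 1)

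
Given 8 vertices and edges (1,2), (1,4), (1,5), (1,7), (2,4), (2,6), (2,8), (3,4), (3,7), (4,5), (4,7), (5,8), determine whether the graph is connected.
Yes (BFS from 1 visits [1, 2, 4, 5, 7, 6, 8, 3] — all 8 vertices reached)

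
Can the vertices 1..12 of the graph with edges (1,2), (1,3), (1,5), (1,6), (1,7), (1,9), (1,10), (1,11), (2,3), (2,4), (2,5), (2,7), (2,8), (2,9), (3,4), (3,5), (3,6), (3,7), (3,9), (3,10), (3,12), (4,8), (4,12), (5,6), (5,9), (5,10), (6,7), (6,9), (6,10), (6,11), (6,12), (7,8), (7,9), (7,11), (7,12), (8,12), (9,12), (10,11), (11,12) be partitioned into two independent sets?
No (odd cycle of length 3: 7 -> 1 -> 3 -> 7)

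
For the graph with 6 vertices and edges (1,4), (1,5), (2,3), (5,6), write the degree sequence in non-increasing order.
[2, 2, 1, 1, 1, 1] (degrees: deg(1)=2, deg(2)=1, deg(3)=1, deg(4)=1, deg(5)=2, deg(6)=1)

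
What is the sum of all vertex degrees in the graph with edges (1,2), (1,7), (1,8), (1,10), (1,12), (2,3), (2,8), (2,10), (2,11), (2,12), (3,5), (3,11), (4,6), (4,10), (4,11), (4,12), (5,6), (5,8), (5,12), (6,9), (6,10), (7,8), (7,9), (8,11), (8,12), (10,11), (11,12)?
54 (handshake: sum of degrees = 2|E| = 2 x 27 = 54)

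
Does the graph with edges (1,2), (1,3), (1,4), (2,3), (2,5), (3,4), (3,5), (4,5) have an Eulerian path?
No (4 vertices have odd degree: {1, 2, 4, 5}; Eulerian path requires 0 or 2)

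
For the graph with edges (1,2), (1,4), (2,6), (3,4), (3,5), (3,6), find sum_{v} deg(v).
12 (handshake: sum of degrees = 2|E| = 2 x 6 = 12)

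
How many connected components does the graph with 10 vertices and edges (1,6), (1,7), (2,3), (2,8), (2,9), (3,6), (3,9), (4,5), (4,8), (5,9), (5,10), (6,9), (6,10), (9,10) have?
1 (components: {1, 2, 3, 4, 5, 6, 7, 8, 9, 10})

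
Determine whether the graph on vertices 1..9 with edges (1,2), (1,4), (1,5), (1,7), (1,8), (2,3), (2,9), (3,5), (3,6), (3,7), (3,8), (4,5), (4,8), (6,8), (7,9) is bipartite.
No (odd cycle of length 3: 4 -> 1 -> 5 -> 4)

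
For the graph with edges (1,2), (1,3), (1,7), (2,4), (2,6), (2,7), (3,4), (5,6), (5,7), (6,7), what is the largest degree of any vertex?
4 (attained at vertices 2, 7)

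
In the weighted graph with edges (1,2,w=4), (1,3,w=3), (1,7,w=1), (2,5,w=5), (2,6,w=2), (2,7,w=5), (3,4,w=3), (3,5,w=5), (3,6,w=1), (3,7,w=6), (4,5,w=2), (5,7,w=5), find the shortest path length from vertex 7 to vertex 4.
7 (path: 7 -> 5 -> 4; weights 5 + 2 = 7)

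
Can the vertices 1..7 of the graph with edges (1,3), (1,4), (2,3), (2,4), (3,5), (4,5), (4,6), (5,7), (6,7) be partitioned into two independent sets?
Yes. Partition: {1, 2, 5, 6}, {3, 4, 7}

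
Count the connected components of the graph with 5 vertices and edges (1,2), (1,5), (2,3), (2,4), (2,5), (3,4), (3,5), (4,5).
1 (components: {1, 2, 3, 4, 5})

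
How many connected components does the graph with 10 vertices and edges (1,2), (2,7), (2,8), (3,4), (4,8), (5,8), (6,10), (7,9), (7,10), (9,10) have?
1 (components: {1, 2, 3, 4, 5, 6, 7, 8, 9, 10})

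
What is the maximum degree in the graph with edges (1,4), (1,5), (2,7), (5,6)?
2 (attained at vertices 1, 5)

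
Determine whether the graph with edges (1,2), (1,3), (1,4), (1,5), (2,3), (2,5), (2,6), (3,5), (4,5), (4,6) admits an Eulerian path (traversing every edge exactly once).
Yes (the graph is connected and exactly 2 vertices have odd degree: {3, 4}; any Eulerian path must start and end at those)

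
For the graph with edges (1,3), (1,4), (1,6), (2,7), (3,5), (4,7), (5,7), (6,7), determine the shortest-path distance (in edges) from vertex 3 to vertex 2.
3 (path: 3 -> 5 -> 7 -> 2, 3 edges)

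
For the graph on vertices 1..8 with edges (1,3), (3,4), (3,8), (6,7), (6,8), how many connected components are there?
3 (components: {1, 3, 4, 6, 7, 8}, {2}, {5})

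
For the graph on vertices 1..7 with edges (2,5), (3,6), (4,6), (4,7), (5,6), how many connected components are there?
2 (components: {1}, {2, 3, 4, 5, 6, 7})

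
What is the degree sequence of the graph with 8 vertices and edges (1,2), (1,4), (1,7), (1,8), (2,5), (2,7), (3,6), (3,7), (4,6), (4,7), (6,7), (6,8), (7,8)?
[6, 4, 4, 3, 3, 3, 2, 1] (degrees: deg(1)=4, deg(2)=3, deg(3)=2, deg(4)=3, deg(5)=1, deg(6)=4, deg(7)=6, deg(8)=3)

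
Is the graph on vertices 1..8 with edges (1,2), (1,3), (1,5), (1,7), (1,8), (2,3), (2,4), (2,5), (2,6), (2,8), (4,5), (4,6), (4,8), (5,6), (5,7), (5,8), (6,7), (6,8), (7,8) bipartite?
No (odd cycle of length 3: 5 -> 1 -> 7 -> 5)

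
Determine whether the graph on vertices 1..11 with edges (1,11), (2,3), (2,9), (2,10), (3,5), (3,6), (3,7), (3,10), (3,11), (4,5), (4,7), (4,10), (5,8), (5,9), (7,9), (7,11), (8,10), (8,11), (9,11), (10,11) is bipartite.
No (odd cycle of length 3: 8 -> 11 -> 10 -> 8)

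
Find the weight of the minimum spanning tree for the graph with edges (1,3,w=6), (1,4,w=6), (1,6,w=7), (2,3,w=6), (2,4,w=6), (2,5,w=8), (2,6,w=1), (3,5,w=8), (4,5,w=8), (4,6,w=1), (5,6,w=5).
19 (MST edges: (1,3,w=6), (1,4,w=6), (2,6,w=1), (4,6,w=1), (5,6,w=5); sum of weights 6 + 6 + 1 + 1 + 5 = 19)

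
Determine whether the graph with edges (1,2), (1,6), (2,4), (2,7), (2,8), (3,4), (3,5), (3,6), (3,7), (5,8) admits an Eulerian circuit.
Yes (the graph is connected and all 8 vertices have even degree)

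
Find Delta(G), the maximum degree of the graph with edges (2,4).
1 (attained at vertices 2, 4)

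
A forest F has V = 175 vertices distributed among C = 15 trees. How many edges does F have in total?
160 (Each of the 15 component trees on V_i vertices has V_i - 1 edges; summing gives V - C = 175 - 15 = 160)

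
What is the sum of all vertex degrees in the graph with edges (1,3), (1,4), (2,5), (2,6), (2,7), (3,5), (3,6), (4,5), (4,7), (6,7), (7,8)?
22 (handshake: sum of degrees = 2|E| = 2 x 11 = 22)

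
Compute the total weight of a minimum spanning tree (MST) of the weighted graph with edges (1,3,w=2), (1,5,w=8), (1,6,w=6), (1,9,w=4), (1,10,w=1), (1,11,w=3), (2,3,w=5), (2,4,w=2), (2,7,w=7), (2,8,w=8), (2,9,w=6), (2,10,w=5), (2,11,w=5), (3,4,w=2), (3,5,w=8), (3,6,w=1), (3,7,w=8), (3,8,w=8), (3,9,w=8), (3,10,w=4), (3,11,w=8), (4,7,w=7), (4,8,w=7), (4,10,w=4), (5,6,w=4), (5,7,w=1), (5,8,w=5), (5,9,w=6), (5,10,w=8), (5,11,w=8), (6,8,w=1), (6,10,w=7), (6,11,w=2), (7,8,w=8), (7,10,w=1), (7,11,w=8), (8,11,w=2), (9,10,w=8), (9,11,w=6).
17 (MST edges: (1,3,w=2), (1,9,w=4), (1,10,w=1), (2,4,w=2), (3,4,w=2), (3,6,w=1), (5,7,w=1), (6,8,w=1), (6,11,w=2), (7,10,w=1); sum of weights 2 + 4 + 1 + 2 + 2 + 1 + 1 + 1 + 2 + 1 = 17)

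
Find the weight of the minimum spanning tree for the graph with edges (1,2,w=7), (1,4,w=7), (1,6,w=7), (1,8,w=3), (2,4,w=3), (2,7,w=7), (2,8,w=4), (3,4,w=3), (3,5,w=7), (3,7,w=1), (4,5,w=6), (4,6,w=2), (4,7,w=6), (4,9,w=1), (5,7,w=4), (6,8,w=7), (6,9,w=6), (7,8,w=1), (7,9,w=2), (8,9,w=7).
17 (MST edges: (1,8,w=3), (2,4,w=3), (3,7,w=1), (4,6,w=2), (4,9,w=1), (5,7,w=4), (7,8,w=1), (7,9,w=2); sum of weights 3 + 3 + 1 + 2 + 1 + 4 + 1 + 2 = 17)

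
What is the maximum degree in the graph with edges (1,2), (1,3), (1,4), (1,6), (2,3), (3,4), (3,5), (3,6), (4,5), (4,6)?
5 (attained at vertex 3)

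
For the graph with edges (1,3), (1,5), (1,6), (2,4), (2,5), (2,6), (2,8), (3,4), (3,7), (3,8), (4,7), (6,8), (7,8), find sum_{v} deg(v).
26 (handshake: sum of degrees = 2|E| = 2 x 13 = 26)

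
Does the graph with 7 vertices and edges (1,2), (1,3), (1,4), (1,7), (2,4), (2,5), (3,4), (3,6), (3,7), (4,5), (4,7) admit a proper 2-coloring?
No (odd cycle of length 3: 2 -> 1 -> 4 -> 2)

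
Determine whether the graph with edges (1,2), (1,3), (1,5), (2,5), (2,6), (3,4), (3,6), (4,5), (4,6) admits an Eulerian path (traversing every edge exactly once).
No (6 vertices have odd degree: {1, 2, 3, 4, 5, 6}; Eulerian path requires 0 or 2)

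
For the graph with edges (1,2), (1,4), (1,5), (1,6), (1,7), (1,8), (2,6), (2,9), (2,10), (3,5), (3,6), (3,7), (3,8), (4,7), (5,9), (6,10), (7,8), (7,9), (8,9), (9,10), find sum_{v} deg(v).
40 (handshake: sum of degrees = 2|E| = 2 x 20 = 40)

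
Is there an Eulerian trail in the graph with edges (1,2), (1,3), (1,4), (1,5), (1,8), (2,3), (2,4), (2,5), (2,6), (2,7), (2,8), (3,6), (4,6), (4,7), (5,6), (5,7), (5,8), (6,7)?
No (6 vertices have odd degree: {1, 2, 3, 5, 6, 8}; Eulerian path requires 0 or 2)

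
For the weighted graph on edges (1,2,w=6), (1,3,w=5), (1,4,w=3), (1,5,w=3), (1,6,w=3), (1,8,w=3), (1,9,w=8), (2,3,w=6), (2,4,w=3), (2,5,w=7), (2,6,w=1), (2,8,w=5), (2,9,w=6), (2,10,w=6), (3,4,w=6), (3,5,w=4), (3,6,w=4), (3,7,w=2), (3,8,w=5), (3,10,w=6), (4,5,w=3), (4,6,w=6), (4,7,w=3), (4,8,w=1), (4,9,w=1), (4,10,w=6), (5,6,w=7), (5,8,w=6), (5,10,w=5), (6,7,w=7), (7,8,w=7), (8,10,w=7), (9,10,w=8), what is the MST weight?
22 (MST edges: (1,4,w=3), (1,5,w=3), (1,6,w=3), (2,6,w=1), (3,7,w=2), (4,7,w=3), (4,8,w=1), (4,9,w=1), (5,10,w=5); sum of weights 3 + 3 + 3 + 1 + 2 + 3 + 1 + 1 + 5 = 22)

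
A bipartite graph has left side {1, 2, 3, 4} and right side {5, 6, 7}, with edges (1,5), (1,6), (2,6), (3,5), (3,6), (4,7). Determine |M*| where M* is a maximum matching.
3 (matching: (1,6), (3,5), (4,7); upper bound min(|L|,|R|) = min(4,3) = 3)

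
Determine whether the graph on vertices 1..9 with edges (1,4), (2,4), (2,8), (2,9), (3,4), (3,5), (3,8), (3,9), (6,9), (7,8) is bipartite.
Yes. Partition: {1, 2, 3, 6, 7}, {4, 5, 8, 9}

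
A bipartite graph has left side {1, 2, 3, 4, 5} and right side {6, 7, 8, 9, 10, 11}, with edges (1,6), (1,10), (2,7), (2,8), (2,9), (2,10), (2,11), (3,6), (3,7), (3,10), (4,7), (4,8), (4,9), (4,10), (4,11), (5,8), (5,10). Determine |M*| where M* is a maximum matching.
5 (matching: (1,10), (2,11), (3,7), (4,9), (5,8); upper bound min(|L|,|R|) = min(5,6) = 5)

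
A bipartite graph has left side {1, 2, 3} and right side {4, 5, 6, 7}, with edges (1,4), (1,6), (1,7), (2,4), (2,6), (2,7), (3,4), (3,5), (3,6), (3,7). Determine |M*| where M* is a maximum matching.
3 (matching: (1,7), (2,6), (3,5); upper bound min(|L|,|R|) = min(3,4) = 3)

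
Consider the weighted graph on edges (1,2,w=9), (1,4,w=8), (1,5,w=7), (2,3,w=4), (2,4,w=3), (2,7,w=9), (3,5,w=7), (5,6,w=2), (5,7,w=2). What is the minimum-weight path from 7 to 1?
9 (path: 7 -> 5 -> 1; weights 2 + 7 = 9)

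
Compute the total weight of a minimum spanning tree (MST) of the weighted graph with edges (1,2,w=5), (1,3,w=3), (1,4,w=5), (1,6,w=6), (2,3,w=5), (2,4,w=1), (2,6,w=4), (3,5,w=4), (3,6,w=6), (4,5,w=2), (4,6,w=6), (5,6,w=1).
11 (MST edges: (1,3,w=3), (2,4,w=1), (3,5,w=4), (4,5,w=2), (5,6,w=1); sum of weights 3 + 1 + 4 + 2 + 1 = 11)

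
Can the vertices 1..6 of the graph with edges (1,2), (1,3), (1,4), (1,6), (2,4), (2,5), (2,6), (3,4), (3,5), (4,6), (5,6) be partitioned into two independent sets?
No (odd cycle of length 3: 6 -> 1 -> 2 -> 6)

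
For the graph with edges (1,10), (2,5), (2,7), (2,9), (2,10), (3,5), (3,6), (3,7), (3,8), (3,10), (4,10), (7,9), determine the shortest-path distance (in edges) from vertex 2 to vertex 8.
3 (path: 2 -> 5 -> 3 -> 8, 3 edges)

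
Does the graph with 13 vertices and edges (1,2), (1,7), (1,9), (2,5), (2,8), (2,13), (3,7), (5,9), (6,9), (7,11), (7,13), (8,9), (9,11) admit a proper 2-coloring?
Yes. Partition: {1, 3, 4, 5, 6, 8, 10, 11, 12, 13}, {2, 7, 9}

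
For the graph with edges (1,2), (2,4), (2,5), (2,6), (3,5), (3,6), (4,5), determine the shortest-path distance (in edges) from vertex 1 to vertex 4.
2 (path: 1 -> 2 -> 4, 2 edges)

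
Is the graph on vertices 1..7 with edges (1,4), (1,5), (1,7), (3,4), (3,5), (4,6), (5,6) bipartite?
Yes. Partition: {1, 2, 3, 6}, {4, 5, 7}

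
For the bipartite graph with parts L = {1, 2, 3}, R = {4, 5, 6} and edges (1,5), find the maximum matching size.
1 (matching: (1,5); upper bound min(|L|,|R|) = min(3,3) = 3)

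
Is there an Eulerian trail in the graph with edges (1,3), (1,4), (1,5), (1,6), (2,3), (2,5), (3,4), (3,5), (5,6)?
Yes — and in fact it has an Eulerian circuit (the graph is connected and all 6 vertices have even degree)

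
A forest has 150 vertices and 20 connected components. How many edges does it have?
130 (Each of the 20 component trees on V_i vertices has V_i - 1 edges; summing gives V - C = 150 - 20 = 130)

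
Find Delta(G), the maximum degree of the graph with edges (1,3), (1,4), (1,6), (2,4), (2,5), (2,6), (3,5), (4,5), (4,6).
4 (attained at vertex 4)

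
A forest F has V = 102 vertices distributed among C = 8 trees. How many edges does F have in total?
94 (Each of the 8 component trees on V_i vertices has V_i - 1 edges; summing gives V - C = 102 - 8 = 94)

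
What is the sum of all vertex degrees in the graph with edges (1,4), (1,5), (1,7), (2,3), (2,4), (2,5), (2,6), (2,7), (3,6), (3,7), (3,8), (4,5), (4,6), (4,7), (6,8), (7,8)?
32 (handshake: sum of degrees = 2|E| = 2 x 16 = 32)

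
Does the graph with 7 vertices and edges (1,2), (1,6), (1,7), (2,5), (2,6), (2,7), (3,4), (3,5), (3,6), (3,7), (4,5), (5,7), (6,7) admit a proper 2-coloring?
No (odd cycle of length 3: 7 -> 1 -> 6 -> 7)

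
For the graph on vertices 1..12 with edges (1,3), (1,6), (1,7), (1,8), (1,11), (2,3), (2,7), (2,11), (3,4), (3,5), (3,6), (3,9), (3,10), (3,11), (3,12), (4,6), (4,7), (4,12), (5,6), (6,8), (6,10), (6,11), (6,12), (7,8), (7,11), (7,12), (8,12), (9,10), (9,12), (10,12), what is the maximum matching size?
6 (matching: (1,11), (2,7), (3,5), (4,6), (8,12), (9,10); upper bound floor(n/2) = floor(12/2) = 6)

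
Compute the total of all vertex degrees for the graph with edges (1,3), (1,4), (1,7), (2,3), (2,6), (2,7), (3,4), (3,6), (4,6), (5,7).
20 (handshake: sum of degrees = 2|E| = 2 x 10 = 20)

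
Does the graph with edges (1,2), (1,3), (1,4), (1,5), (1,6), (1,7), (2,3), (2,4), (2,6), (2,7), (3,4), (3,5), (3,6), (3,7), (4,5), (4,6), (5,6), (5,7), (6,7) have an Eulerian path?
No (4 vertices have odd degree: {2, 4, 5, 7}; Eulerian path requires 0 or 2)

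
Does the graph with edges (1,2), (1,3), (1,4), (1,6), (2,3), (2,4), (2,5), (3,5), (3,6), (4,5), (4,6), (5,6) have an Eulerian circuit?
Yes (the graph is connected and all 6 vertices have even degree)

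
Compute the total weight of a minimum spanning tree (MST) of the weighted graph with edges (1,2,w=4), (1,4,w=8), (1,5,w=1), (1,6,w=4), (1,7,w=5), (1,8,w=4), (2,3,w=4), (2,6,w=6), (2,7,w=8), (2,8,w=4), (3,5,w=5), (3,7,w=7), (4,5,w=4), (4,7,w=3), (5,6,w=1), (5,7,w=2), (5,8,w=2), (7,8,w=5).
17 (MST edges: (1,2,w=4), (1,5,w=1), (2,3,w=4), (4,7,w=3), (5,6,w=1), (5,7,w=2), (5,8,w=2); sum of weights 4 + 1 + 4 + 3 + 1 + 2 + 2 = 17)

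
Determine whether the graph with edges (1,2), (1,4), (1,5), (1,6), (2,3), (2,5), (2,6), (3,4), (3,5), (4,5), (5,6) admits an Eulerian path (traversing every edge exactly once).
No (4 vertices have odd degree: {3, 4, 5, 6}; Eulerian path requires 0 or 2)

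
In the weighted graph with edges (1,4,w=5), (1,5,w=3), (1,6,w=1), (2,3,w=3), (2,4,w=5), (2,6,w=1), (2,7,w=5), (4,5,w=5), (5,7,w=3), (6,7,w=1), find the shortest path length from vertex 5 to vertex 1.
3 (path: 5 -> 1; weights 3 = 3)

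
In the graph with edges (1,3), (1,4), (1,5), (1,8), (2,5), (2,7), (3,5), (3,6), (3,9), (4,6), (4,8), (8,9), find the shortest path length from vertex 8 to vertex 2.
3 (path: 8 -> 1 -> 5 -> 2, 3 edges)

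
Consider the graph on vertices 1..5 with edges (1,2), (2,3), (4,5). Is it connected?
No, it has 2 components: {1, 2, 3}, {4, 5}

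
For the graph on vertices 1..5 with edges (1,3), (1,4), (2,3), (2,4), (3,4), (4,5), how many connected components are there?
1 (components: {1, 2, 3, 4, 5})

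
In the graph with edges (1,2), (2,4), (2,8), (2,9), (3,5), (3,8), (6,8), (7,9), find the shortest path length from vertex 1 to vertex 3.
3 (path: 1 -> 2 -> 8 -> 3, 3 edges)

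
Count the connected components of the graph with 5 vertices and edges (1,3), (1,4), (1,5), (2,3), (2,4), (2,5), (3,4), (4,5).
1 (components: {1, 2, 3, 4, 5})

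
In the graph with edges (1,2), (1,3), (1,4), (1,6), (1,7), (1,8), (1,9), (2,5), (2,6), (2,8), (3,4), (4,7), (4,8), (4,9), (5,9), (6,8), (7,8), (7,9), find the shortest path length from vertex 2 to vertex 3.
2 (path: 2 -> 1 -> 3, 2 edges)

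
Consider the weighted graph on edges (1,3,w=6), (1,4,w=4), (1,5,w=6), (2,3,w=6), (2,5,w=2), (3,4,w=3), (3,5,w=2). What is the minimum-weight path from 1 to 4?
4 (path: 1 -> 4; weights 4 = 4)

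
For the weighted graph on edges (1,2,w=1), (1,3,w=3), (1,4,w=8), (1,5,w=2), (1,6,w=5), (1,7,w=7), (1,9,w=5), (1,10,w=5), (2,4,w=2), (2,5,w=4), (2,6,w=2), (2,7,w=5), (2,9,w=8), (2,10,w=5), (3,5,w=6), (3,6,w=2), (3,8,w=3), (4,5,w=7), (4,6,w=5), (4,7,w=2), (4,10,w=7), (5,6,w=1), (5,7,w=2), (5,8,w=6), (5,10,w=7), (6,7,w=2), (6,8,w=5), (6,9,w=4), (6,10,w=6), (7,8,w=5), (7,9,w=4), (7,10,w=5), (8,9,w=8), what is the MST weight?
22 (MST edges: (1,2,w=1), (1,5,w=2), (1,10,w=5), (2,4,w=2), (3,6,w=2), (3,8,w=3), (4,7,w=2), (5,6,w=1), (6,9,w=4); sum of weights 1 + 2 + 5 + 2 + 2 + 3 + 2 + 1 + 4 = 22)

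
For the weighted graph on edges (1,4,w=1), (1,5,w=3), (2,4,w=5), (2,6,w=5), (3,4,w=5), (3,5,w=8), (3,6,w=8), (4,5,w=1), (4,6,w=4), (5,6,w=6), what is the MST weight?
16 (MST edges: (1,4,w=1), (2,4,w=5), (3,4,w=5), (4,5,w=1), (4,6,w=4); sum of weights 1 + 5 + 5 + 1 + 4 = 16)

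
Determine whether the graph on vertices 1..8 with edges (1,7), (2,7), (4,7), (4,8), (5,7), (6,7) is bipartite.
Yes. Partition: {1, 2, 3, 4, 5, 6}, {7, 8}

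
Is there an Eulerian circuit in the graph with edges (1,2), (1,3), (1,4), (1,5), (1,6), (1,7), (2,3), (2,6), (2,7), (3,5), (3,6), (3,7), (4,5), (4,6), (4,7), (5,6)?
No (2 vertices have odd degree: {3, 6}; Eulerian circuit requires 0)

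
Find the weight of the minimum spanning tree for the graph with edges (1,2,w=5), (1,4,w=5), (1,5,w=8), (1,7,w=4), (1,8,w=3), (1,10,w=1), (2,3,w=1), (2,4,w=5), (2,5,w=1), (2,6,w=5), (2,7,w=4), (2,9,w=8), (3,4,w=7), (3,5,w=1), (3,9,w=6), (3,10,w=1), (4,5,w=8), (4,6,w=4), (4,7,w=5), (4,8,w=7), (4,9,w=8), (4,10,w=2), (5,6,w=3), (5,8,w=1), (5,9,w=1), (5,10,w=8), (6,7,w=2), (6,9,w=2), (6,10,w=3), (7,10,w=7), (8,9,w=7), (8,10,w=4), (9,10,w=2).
12 (MST edges: (1,10,w=1), (2,3,w=1), (2,5,w=1), (3,10,w=1), (4,10,w=2), (5,8,w=1), (5,9,w=1), (6,7,w=2), (6,9,w=2); sum of weights 1 + 1 + 1 + 1 + 2 + 1 + 1 + 2 + 2 = 12)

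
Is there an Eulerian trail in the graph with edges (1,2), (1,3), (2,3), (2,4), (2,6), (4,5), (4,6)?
Yes (the graph is connected and exactly 2 vertices have odd degree: {4, 5}; any Eulerian path must start and end at those)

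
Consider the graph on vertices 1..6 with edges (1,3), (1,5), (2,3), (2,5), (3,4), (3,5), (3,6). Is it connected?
Yes (BFS from 1 visits [1, 3, 5, 2, 4, 6] — all 6 vertices reached)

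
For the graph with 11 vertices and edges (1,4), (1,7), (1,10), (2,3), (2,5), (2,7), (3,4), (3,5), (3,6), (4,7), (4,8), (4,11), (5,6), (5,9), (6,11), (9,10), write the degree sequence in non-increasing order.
[5, 4, 4, 3, 3, 3, 3, 2, 2, 2, 1] (degrees: deg(1)=3, deg(2)=3, deg(3)=4, deg(4)=5, deg(5)=4, deg(6)=3, deg(7)=3, deg(8)=1, deg(9)=2, deg(10)=2, deg(11)=2)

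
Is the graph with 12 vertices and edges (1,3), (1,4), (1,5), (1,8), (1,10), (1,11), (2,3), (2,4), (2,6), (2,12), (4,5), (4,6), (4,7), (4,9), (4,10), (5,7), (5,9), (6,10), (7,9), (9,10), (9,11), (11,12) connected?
Yes (BFS from 1 visits [1, 3, 4, 5, 8, 10, 11, 2, 6, 7, 9, 12] — all 12 vertices reached)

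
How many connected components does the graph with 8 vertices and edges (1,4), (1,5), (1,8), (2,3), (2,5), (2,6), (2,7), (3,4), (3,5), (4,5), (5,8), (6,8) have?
1 (components: {1, 2, 3, 4, 5, 6, 7, 8})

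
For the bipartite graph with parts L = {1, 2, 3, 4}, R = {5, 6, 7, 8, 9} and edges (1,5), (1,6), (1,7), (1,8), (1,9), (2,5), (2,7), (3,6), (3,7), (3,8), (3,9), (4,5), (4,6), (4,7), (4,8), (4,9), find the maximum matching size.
4 (matching: (1,9), (2,7), (3,8), (4,6); upper bound min(|L|,|R|) = min(4,5) = 4)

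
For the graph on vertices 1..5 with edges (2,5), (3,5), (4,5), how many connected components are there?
2 (components: {1}, {2, 3, 4, 5})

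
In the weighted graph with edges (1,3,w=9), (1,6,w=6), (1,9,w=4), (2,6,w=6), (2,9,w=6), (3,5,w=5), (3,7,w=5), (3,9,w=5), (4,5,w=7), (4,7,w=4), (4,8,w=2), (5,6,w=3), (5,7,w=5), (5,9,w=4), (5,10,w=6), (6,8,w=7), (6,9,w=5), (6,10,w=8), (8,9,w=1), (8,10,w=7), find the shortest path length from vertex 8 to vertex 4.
2 (path: 8 -> 4; weights 2 = 2)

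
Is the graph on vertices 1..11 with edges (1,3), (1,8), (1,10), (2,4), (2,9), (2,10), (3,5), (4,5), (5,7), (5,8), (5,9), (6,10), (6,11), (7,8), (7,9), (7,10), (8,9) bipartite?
No (odd cycle of length 3: 5 -> 8 -> 7 -> 5)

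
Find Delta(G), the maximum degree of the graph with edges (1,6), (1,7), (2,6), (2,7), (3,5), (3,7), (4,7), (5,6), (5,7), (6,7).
6 (attained at vertex 7)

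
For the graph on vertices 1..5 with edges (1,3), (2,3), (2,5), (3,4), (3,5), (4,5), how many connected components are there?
1 (components: {1, 2, 3, 4, 5})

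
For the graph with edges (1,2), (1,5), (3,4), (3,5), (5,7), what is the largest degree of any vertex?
3 (attained at vertex 5)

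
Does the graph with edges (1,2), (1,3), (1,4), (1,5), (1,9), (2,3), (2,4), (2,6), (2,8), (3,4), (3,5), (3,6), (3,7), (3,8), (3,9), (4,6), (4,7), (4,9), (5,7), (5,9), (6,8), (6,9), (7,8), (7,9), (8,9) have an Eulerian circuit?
No (6 vertices have odd degree: {1, 2, 6, 7, 8, 9}; Eulerian circuit requires 0)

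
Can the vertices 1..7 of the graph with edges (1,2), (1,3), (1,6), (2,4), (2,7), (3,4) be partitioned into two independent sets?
Yes. Partition: {1, 4, 5, 7}, {2, 3, 6}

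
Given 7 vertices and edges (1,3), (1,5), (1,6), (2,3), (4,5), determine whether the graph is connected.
No, it has 2 components: {1, 2, 3, 4, 5, 6}, {7}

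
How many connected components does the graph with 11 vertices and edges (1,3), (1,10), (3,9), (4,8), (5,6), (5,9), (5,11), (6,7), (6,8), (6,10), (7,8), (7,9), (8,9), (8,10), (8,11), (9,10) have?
2 (components: {1, 3, 4, 5, 6, 7, 8, 9, 10, 11}, {2})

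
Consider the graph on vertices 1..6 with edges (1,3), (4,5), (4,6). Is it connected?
No, it has 3 components: {1, 3}, {2}, {4, 5, 6}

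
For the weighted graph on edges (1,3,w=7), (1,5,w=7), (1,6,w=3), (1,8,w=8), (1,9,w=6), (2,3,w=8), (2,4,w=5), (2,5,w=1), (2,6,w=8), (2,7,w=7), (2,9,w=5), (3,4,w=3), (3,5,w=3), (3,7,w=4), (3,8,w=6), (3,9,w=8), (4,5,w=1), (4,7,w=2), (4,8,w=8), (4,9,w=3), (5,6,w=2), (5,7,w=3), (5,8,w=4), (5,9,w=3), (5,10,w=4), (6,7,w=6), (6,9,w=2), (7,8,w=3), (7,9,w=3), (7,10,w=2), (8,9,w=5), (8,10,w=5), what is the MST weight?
19 (MST edges: (1,6,w=3), (2,5,w=1), (3,4,w=3), (4,5,w=1), (4,7,w=2), (5,6,w=2), (6,9,w=2), (7,8,w=3), (7,10,w=2); sum of weights 3 + 1 + 3 + 1 + 2 + 2 + 2 + 3 + 2 = 19)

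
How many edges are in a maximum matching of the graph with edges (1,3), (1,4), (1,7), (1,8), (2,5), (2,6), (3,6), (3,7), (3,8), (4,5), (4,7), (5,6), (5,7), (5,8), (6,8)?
4 (matching: (1,3), (2,6), (4,7), (5,8); upper bound floor(n/2) = floor(8/2) = 4)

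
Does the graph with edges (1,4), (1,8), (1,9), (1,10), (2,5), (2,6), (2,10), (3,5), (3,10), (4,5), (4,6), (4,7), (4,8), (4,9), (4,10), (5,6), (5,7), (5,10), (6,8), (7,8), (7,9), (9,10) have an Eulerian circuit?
No (2 vertices have odd degree: {2, 4}; Eulerian circuit requires 0)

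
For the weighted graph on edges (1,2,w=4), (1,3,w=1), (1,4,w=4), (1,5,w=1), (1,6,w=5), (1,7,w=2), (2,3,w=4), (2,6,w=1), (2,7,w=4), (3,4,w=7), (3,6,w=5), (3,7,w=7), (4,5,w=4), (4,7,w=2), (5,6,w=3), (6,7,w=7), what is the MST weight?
10 (MST edges: (1,3,w=1), (1,5,w=1), (1,7,w=2), (2,6,w=1), (4,7,w=2), (5,6,w=3); sum of weights 1 + 1 + 2 + 1 + 2 + 3 = 10)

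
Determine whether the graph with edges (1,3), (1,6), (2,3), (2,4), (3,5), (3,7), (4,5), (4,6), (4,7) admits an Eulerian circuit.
Yes (the graph is connected and all 7 vertices have even degree)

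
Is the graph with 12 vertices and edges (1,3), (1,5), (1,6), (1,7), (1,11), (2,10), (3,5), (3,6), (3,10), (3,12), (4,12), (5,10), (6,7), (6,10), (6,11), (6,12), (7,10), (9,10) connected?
No, it has 2 components: {1, 2, 3, 4, 5, 6, 7, 9, 10, 11, 12}, {8}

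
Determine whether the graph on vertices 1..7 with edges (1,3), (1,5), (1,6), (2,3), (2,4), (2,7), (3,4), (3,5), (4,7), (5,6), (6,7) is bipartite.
No (odd cycle of length 3: 5 -> 1 -> 3 -> 5)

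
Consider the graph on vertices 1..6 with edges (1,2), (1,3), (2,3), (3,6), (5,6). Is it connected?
No, it has 2 components: {1, 2, 3, 5, 6}, {4}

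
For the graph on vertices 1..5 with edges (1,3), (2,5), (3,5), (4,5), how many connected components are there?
1 (components: {1, 2, 3, 4, 5})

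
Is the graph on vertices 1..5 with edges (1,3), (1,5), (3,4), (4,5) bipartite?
Yes. Partition: {1, 2, 4}, {3, 5}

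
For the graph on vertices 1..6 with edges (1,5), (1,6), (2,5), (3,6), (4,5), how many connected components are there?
1 (components: {1, 2, 3, 4, 5, 6})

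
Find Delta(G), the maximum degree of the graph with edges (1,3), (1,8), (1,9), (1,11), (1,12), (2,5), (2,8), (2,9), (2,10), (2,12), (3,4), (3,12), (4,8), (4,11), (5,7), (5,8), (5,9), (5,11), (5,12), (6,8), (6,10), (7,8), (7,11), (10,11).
6 (attained at vertices 5, 8)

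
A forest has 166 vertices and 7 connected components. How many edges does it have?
159 (Each of the 7 component trees on V_i vertices has V_i - 1 edges; summing gives V - C = 166 - 7 = 159)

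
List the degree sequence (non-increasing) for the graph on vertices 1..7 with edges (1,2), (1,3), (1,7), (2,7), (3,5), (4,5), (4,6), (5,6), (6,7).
[3, 3, 3, 3, 2, 2, 2] (degrees: deg(1)=3, deg(2)=2, deg(3)=2, deg(4)=2, deg(5)=3, deg(6)=3, deg(7)=3)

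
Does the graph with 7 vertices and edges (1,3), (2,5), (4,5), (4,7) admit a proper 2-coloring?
Yes. Partition: {1, 2, 4, 6}, {3, 5, 7}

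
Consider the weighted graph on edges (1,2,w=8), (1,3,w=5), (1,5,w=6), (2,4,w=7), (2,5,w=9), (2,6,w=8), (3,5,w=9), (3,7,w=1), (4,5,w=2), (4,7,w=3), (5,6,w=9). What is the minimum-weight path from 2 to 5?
9 (path: 2 -> 5; weights 9 = 9)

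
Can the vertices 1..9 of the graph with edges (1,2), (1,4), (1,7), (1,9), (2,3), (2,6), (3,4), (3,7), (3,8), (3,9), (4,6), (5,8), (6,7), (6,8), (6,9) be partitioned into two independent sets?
Yes. Partition: {1, 3, 5, 6}, {2, 4, 7, 8, 9}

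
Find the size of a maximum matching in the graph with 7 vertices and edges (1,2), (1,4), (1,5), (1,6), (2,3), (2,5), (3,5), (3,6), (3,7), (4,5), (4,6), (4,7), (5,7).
3 (matching: (2,5), (3,6), (4,7); upper bound floor(n/2) = floor(7/2) = 3)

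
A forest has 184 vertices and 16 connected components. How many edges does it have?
168 (Each of the 16 component trees on V_i vertices has V_i - 1 edges; summing gives V - C = 184 - 16 = 168)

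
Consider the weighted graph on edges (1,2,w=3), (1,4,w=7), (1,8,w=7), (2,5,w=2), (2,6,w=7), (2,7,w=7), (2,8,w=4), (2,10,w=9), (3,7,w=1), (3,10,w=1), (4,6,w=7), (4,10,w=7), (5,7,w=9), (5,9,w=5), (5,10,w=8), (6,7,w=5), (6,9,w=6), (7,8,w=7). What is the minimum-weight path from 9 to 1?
10 (path: 9 -> 5 -> 2 -> 1; weights 5 + 2 + 3 = 10)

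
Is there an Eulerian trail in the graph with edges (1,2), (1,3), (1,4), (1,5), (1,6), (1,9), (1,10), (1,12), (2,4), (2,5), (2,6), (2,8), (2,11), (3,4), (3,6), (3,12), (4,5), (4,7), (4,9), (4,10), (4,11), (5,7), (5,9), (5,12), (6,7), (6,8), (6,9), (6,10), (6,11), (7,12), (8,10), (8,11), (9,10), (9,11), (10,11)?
Yes — and in fact it has an Eulerian circuit (the graph is connected and all 12 vertices have even degree)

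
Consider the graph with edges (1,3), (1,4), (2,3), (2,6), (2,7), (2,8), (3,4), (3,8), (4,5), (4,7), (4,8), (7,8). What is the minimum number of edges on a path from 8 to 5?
2 (path: 8 -> 4 -> 5, 2 edges)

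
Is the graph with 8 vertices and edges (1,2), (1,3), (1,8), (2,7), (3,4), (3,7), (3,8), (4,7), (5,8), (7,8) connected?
No, it has 2 components: {1, 2, 3, 4, 5, 7, 8}, {6}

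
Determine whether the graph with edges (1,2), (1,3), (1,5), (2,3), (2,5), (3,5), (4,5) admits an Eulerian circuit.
No (4 vertices have odd degree: {1, 2, 3, 4}; Eulerian circuit requires 0)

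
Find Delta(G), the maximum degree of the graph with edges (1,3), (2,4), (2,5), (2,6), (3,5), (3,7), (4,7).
3 (attained at vertices 2, 3)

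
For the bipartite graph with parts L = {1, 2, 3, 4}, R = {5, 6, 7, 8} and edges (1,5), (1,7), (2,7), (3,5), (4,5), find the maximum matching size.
2 (matching: (1,7), (3,5); upper bound min(|L|,|R|) = min(4,4) = 4)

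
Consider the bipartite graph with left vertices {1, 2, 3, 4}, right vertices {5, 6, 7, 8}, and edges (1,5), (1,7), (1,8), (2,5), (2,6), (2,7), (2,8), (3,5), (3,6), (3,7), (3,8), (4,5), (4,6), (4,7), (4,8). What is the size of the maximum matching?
4 (matching: (1,8), (2,7), (3,6), (4,5); upper bound min(|L|,|R|) = min(4,4) = 4)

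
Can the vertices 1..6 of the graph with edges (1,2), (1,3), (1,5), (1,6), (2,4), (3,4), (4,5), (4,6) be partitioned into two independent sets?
Yes. Partition: {1, 4}, {2, 3, 5, 6}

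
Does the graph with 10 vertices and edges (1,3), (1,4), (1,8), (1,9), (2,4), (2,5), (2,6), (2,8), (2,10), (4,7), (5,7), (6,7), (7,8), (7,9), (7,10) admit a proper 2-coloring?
Yes. Partition: {1, 2, 7}, {3, 4, 5, 6, 8, 9, 10}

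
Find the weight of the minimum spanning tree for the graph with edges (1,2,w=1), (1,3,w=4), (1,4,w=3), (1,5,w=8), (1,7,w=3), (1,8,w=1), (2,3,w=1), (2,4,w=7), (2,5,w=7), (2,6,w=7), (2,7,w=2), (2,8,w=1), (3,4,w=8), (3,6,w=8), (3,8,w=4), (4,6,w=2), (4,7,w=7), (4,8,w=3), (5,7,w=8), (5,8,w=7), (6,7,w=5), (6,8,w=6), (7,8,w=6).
17 (MST edges: (1,2,w=1), (1,4,w=3), (1,8,w=1), (2,3,w=1), (2,5,w=7), (2,7,w=2), (4,6,w=2); sum of weights 1 + 3 + 1 + 1 + 7 + 2 + 2 = 17)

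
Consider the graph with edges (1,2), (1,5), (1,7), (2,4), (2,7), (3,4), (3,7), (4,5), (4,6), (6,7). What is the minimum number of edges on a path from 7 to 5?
2 (path: 7 -> 1 -> 5, 2 edges)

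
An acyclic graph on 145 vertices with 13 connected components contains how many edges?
132 (Each of the 13 component trees on V_i vertices has V_i - 1 edges; summing gives V - C = 145 - 13 = 132)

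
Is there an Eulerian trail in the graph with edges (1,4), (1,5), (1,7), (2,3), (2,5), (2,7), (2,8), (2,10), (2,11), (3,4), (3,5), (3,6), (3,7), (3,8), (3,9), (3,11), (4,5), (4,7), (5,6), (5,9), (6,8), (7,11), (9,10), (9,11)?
No (4 vertices have odd degree: {1, 6, 7, 8}; Eulerian path requires 0 or 2)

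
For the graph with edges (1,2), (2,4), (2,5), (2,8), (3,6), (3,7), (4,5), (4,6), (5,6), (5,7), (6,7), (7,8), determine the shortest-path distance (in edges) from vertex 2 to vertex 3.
3 (path: 2 -> 8 -> 7 -> 3, 3 edges)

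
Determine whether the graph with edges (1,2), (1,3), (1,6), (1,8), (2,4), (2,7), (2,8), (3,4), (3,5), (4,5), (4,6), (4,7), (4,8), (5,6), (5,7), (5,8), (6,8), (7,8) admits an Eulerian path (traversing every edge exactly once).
Yes (the graph is connected and exactly 2 vertices have odd degree: {3, 5}; any Eulerian path must start and end at those)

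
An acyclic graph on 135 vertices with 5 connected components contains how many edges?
130 (Each of the 5 component trees on V_i vertices has V_i - 1 edges; summing gives V - C = 135 - 5 = 130)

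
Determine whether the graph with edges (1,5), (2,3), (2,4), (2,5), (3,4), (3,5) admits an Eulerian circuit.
No (4 vertices have odd degree: {1, 2, 3, 5}; Eulerian circuit requires 0)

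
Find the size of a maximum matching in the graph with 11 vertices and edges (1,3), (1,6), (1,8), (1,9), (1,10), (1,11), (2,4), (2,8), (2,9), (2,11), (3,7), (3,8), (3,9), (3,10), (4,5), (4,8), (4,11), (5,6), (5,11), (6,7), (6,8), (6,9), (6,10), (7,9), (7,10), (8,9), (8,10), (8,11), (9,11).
5 (matching: (1,6), (3,8), (4,5), (7,10), (9,11); upper bound floor(n/2) = floor(11/2) = 5)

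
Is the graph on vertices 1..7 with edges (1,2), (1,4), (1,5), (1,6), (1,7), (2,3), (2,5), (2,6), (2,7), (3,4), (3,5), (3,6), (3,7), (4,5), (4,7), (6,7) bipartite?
No (odd cycle of length 3: 6 -> 1 -> 2 -> 6)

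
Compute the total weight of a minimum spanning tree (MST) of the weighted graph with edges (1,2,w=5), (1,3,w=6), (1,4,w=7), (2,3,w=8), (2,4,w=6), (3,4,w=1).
12 (MST edges: (1,2,w=5), (1,3,w=6), (3,4,w=1); sum of weights 5 + 6 + 1 = 12)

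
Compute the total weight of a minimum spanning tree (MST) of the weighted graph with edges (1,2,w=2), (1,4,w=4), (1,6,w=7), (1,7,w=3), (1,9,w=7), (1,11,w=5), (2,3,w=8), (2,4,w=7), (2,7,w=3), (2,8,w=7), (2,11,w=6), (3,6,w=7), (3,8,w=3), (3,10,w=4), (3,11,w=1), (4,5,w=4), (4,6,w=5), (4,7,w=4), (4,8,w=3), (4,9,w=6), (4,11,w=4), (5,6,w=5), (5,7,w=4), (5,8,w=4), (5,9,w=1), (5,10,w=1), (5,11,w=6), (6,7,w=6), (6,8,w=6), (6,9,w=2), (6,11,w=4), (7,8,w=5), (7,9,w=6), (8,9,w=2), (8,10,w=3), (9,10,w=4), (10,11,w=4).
22 (MST edges: (1,2,w=2), (1,4,w=4), (1,7,w=3), (3,8,w=3), (3,11,w=1), (4,8,w=3), (5,9,w=1), (5,10,w=1), (6,9,w=2), (8,9,w=2); sum of weights 2 + 4 + 3 + 3 + 1 + 3 + 1 + 1 + 2 + 2 = 22)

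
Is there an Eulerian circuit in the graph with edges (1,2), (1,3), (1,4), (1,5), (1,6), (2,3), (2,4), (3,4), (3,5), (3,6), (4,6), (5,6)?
No (4 vertices have odd degree: {1, 2, 3, 5}; Eulerian circuit requires 0)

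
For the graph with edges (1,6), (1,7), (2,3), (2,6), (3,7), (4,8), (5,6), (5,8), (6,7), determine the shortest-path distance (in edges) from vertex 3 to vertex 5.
3 (path: 3 -> 7 -> 6 -> 5, 3 edges)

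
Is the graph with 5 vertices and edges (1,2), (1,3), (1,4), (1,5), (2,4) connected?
Yes (BFS from 1 visits [1, 2, 3, 4, 5] — all 5 vertices reached)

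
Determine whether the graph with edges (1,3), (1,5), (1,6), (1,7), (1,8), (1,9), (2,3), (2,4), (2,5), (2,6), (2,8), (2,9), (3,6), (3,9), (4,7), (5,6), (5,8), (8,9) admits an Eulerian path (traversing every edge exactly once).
Yes — and in fact it has an Eulerian circuit (the graph is connected and all 9 vertices have even degree)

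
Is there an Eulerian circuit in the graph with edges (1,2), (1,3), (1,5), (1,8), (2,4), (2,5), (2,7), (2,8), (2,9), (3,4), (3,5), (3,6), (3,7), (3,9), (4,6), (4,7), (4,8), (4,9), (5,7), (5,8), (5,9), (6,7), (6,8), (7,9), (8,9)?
Yes (the graph is connected and all 9 vertices have even degree)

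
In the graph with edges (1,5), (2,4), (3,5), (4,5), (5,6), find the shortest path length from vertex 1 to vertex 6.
2 (path: 1 -> 5 -> 6, 2 edges)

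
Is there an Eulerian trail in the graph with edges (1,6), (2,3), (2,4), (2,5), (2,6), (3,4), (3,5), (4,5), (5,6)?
No (4 vertices have odd degree: {1, 3, 4, 6}; Eulerian path requires 0 or 2)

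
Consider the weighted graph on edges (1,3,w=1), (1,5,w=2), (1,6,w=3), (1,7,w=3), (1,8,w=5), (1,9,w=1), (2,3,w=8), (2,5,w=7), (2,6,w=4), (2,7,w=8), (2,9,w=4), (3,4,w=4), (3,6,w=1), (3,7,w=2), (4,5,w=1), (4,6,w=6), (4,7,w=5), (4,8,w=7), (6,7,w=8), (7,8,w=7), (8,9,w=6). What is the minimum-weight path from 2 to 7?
7 (path: 2 -> 6 -> 3 -> 7; weights 4 + 1 + 2 = 7)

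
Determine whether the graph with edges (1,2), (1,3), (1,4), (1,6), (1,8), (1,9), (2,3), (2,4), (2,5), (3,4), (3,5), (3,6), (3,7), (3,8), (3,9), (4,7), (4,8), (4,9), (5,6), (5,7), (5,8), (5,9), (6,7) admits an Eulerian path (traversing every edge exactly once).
Yes — and in fact it has an Eulerian circuit (the graph is connected and all 9 vertices have even degree)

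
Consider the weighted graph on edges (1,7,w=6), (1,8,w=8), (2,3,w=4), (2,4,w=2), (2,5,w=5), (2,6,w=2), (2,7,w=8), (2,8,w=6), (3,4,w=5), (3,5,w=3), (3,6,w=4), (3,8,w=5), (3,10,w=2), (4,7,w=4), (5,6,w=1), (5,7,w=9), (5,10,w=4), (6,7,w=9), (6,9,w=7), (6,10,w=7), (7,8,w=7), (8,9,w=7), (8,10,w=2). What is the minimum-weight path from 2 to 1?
12 (path: 2 -> 4 -> 7 -> 1; weights 2 + 4 + 6 = 12)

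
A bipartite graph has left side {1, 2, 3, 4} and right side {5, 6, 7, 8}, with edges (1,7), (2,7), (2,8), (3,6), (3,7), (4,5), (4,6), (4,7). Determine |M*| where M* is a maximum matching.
4 (matching: (1,7), (2,8), (3,6), (4,5); upper bound min(|L|,|R|) = min(4,4) = 4)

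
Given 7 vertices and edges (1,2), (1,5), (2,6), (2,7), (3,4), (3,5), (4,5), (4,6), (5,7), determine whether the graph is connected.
Yes (BFS from 1 visits [1, 2, 5, 6, 7, 3, 4] — all 7 vertices reached)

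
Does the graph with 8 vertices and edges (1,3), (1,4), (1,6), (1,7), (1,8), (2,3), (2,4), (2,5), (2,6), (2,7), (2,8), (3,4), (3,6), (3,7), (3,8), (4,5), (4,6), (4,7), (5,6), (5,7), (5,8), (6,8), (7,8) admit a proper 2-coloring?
No (odd cycle of length 3: 3 -> 1 -> 4 -> 3)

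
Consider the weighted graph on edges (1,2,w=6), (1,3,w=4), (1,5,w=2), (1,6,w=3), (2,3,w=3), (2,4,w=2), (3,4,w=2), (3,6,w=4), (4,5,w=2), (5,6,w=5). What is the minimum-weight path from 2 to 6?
7 (path: 2 -> 3 -> 6; weights 3 + 4 = 7)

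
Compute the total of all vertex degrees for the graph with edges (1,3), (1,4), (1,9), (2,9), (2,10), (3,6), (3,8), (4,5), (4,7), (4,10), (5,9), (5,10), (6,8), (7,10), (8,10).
30 (handshake: sum of degrees = 2|E| = 2 x 15 = 30)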